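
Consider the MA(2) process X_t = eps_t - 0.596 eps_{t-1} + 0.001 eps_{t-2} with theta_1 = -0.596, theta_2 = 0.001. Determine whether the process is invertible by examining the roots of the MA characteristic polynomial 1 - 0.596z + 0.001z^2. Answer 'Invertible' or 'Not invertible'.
\text{Invertible}

The MA(q) characteristic polynomial is P(z) = 1 - 0.596z + 0.001z^2.
Invertibility requires all roots to lie outside the unit circle, i.e. |z| > 1 for every root.
Set 1 + (-0.596) z + (0.001) z^2 = 0, i.e. a z^2 + b z + c = 0 with a = 0.001, b = -0.596, c = 1.
Discriminant D = b^2 - 4ac = (-0.596)^2 - 4*(0.001)*1 = 0.355216 - (0.004) = 0.351216.
D >= 0, so the roots are real: z = (-b +/- sqrt(D)) / (2a) = (0.596 +/- 0.592635) / (0.002).
  z_1 = (0.596 + 0.592635) / (0.002) = 594.3174,   |z_1| = 594.3174.
  z_2 = (0.596 - 0.592635) / (0.002) = 1.6826,   |z_2| = 1.6826.
Moduli of all roots: 594.3174, 1.6826.
All moduli strictly greater than 1? Yes.
Verdict: Invertible.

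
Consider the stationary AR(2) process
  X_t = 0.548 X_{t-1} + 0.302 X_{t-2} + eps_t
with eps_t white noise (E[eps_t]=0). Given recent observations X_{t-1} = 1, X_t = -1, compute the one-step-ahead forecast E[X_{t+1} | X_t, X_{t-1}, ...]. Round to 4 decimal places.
E[X_{t+1} \mid \mathcal F_t] = -0.2460

For an AR(p) model X_t = c + sum_i phi_i X_{t-i} + eps_t, the
one-step-ahead conditional mean is
  E[X_{t+1} | X_t, ...] = c + sum_i phi_i X_{t+1-i}.
Substitute known values:
  E[X_{t+1} | ...] = (0.548) * (-1) + (0.302) * (1)
                   = -0.2460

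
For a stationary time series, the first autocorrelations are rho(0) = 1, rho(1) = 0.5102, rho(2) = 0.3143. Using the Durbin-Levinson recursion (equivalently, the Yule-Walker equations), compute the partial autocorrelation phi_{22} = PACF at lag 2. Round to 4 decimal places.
\phi_{22} = 0.0730

The PACF at lag k is phi_{kk}, the last component of the solution
to the Yule-Walker system G_k phi = r_k where
  (G_k)_{ij} = rho(|i - j|), (r_k)_i = rho(i), i,j = 1..k.
Equivalently, Durbin-Levinson gives phi_{kk} iteratively:
  phi_{11} = rho(1)
  phi_{kk} = [rho(k) - sum_{j=1..k-1} phi_{k-1,j} rho(k-j)]
            / [1 - sum_{j=1..k-1} phi_{k-1,j} rho(j)],
  phi_{k,j} = phi_{k-1,j} - phi_{kk} phi_{k-1,k-j},  j = 1..k-1.
Step k = 1:
  phi_11 = rho(1) = 0.5102.
Step k = 2:
  phi_22 = [rho(2) - phi_11 rho(1)] / [1 - phi_11 rho(1)] = [0.3143 - (0.5102)(0.5102)] / [1 - (0.5102)(0.5102)]
         = 0.05399596 / 0.73969596 = 0.073.
Therefore phi_{22} = 0.0730.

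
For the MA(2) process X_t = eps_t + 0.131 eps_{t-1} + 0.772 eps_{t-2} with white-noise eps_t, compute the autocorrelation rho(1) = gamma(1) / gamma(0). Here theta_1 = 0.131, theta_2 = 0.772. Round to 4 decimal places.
\rho(1) = 0.1439

For an MA(q) process with theta_0 = 1, the autocovariance is
  gamma(k) = sigma^2 * sum_{i=0..q-k} theta_i * theta_{i+k},
and rho(k) = gamma(k) / gamma(0). Sigma^2 cancels.
  numerator   = (1)*(0.131) + (0.131)*(0.772) = 0.232132.
  denominator = (1)^2 + (0.131)^2 + (0.772)^2 = 1.613145.
  rho(1) = 0.232132 / 1.613145 = 0.1439.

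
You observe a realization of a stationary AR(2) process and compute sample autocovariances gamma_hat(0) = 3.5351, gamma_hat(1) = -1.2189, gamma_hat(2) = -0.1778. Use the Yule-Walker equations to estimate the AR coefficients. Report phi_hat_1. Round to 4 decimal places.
\hat\phi_{1} = -0.4110

The Yule-Walker equations for an AR(p) process read, in matrix form,
  Gamma_p phi = r_p,   with   (Gamma_p)_{ij} = gamma(|i - j|),
                       (r_p)_i = gamma(i),   i,j = 1..p.
Substitute the sample gammas (Toeplitz matrix and right-hand side of size 2):
  Gamma_p = [[3.5351, -1.2189], [-1.2189, 3.5351]]
  r_p     = [-1.2189, -0.1778]
Written out:
  3.5351 phi_1 - 1.2189 phi_2 = -1.2189
  -1.2189 phi_1 + 3.5351 phi_2 = -0.1778
Solve by Cramer's rule:
  det = gamma(0)^2 - gamma(1)^2 = (3.5351)^2 - (-1.2189)^2 = 12.49693201 - 1.48571721 = 11.0112148
  phi_hat_1 = [gamma(1) gamma(0) - gamma(1) gamma(2)] / det = [(-1.2189)(3.5351) - (-1.2189)(-0.1778)] / 11.0112148 = -4.52565381 / 11.0112148 = -0.411
  phi_hat_2 = [gamma(0) gamma(2) - gamma(1)^2] / det = [(3.5351)(-0.1778) - (-1.2189)^2] / 11.0112148 = -2.11425799 / 11.0112148 = -0.192
So phi_hat = [-0.4110, -0.1920].
Therefore phi_hat_1 = -0.4110.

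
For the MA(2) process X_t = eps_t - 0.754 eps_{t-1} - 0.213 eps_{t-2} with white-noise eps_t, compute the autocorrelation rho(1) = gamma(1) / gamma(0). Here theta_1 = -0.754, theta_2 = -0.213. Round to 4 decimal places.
\rho(1) = -0.3677

For an MA(q) process with theta_0 = 1, the autocovariance is
  gamma(k) = sigma^2 * sum_{i=0..q-k} theta_i * theta_{i+k},
and rho(k) = gamma(k) / gamma(0). Sigma^2 cancels.
  numerator   = (1)*(-0.754) + (-0.754)*(-0.213) = -0.593398.
  denominator = (1)^2 + (-0.754)^2 + (-0.213)^2 = 1.613885.
  rho(1) = -0.593398 / 1.613885 = -0.3677.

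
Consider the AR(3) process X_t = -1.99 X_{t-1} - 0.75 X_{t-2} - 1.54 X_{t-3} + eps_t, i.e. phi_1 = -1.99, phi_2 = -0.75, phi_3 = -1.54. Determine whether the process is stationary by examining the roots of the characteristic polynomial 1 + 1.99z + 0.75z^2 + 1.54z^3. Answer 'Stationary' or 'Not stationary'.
\text{Not stationary}

The AR(p) characteristic polynomial is P(z) = 1 + 1.99z + 0.75z^2 + 1.54z^3.
Stationarity requires all roots to lie outside the unit circle, i.e. |z| > 1 for every root.
Degree 3: look for a simple real root z0 first, then factor out (1 - z/z0) and solve the remaining quadratic.
Testing z0 = -0.5: P(-0.5) = 1 + (1.99)(-0.5) + (0.75)(-0.5)^2 + (1.54)(-0.5)^3
  = 1 + (-0.995) + (0.1875) + (-0.1925) = 0.  So z_0 = -0.5 is a root, |z_0| = 0.5.
Divide out the factor (1 + 2 z) = (1 - z/z0) (since 1/z0 = -2):
  P(z) = (1 + 2 z)(1 + (-0.01) z + (0.77) z^2)
  [check: z-coef -0.01 - (-2) = 1.99; z^2-coef 0.77 - (-2)(-0.01) = 0.75; z^3-coef -(-2)(0.77) = 1.54.]
Remaining roots from the quadratic factor 1 + (-0.01) z + (0.77) z^2:
  Set 1 + (-0.01) z + (0.77) z^2 = 0, i.e. a z^2 + b z + c = 0 with a = 0.77, b = -0.01, c = 1.
  Discriminant D = b^2 - 4ac = (-0.01)^2 - 4*(0.77)*1 = 0.0001 - (3.08) = -3.0799.
  D < 0, so the roots are the complex-conjugate pair z = (-b +/- i sqrt(-D)) / (2a) = 0.0065 +/- 1.1396i.
  For a conjugate pair |z|^2 = z * conj(z) = (product of roots) = c/a = 1/(0.77) = 1.298701, so |z| = sqrt(1.298701) = 1.1396 for both roots.
Moduli of all roots: 0.5000, 1.1396, 1.1396.
All moduli strictly greater than 1? No.
Verdict: Not stationary.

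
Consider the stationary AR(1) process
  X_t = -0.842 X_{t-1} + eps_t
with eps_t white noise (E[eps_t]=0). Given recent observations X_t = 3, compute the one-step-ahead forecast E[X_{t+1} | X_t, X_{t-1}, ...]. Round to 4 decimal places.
E[X_{t+1} \mid \mathcal F_t] = -2.5260

For an AR(p) model X_t = c + sum_i phi_i X_{t-i} + eps_t, the
one-step-ahead conditional mean is
  E[X_{t+1} | X_t, ...] = c + sum_i phi_i X_{t+1-i}.
Substitute known values:
  E[X_{t+1} | ...] = (-0.842) * (3)
                   = -2.5260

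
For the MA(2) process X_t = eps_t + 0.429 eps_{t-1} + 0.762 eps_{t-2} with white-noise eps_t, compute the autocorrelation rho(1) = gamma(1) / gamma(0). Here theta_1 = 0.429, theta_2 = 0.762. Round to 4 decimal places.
\rho(1) = 0.4283

For an MA(q) process with theta_0 = 1, the autocovariance is
  gamma(k) = sigma^2 * sum_{i=0..q-k} theta_i * theta_{i+k},
and rho(k) = gamma(k) / gamma(0). Sigma^2 cancels.
  numerator   = (1)*(0.429) + (0.429)*(0.762) = 0.755898.
  denominator = (1)^2 + (0.429)^2 + (0.762)^2 = 1.764685.
  rho(1) = 0.755898 / 1.764685 = 0.4283.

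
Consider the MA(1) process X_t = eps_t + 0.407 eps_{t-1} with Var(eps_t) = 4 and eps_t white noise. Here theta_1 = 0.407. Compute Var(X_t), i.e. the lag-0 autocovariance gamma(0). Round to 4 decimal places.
\gamma(0) = 4.6626

For an MA(q) process X_t = eps_t + sum_i theta_i eps_{t-i} with
Var(eps_t) = sigma^2, the variance is
  gamma(0) = sigma^2 * (1 + sum_i theta_i^2).
  sum_i theta_i^2 = (0.407)^2 = 0.165649.
  gamma(0) = 4 * (1 + 0.165649) = 4 * 1.165649 = 4.662596, which rounds to 4.6626.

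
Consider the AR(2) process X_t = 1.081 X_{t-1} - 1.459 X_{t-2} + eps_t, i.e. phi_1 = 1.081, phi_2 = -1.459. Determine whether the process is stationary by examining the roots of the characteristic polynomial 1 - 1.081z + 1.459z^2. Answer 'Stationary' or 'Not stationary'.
\text{Not stationary}

The AR(p) characteristic polynomial is P(z) = 1 - 1.081z + 1.459z^2.
Stationarity requires all roots to lie outside the unit circle, i.e. |z| > 1 for every root.
Set 1 + (-1.081) z + (1.459) z^2 = 0, i.e. a z^2 + b z + c = 0 with a = 1.459, b = -1.081, c = 1.
Discriminant D = b^2 - 4ac = (-1.081)^2 - 4*(1.459)*1 = 1.168561 - (5.836) = -4.667439.
D < 0, so the roots are the complex-conjugate pair z = (-b +/- i sqrt(-D)) / (2a) = 0.3705 +/- 0.7404i.
For a conjugate pair |z|^2 = z * conj(z) = (product of roots) = c/a = 1/(1.459) = 0.685401, so |z| = sqrt(0.685401) = 0.8279 for both roots.
Moduli of all roots: 0.8279, 0.8279.
All moduli strictly greater than 1? No.
Verdict: Not stationary.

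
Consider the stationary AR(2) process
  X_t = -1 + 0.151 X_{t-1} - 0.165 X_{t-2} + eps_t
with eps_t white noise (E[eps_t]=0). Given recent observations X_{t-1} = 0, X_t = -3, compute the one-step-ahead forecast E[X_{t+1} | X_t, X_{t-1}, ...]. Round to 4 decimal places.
E[X_{t+1} \mid \mathcal F_t] = -1.4530

For an AR(p) model X_t = c + sum_i phi_i X_{t-i} + eps_t, the
one-step-ahead conditional mean is
  E[X_{t+1} | X_t, ...] = c + sum_i phi_i X_{t+1-i}.
Substitute known values:
  E[X_{t+1} | ...] = -1 + (0.151) * (-3) + (-0.165) * (0)
                   = -1.4530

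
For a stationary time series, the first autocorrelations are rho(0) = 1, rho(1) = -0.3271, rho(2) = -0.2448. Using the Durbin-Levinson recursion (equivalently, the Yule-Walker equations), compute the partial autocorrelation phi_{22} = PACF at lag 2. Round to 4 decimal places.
\phi_{22} = -0.3939

The PACF at lag k is phi_{kk}, the last component of the solution
to the Yule-Walker system G_k phi = r_k where
  (G_k)_{ij} = rho(|i - j|), (r_k)_i = rho(i), i,j = 1..k.
Equivalently, Durbin-Levinson gives phi_{kk} iteratively:
  phi_{11} = rho(1)
  phi_{kk} = [rho(k) - sum_{j=1..k-1} phi_{k-1,j} rho(k-j)]
            / [1 - sum_{j=1..k-1} phi_{k-1,j} rho(j)],
  phi_{k,j} = phi_{k-1,j} - phi_{kk} phi_{k-1,k-j},  j = 1..k-1.
Step k = 1:
  phi_11 = rho(1) = -0.3271.
Step k = 2:
  phi_22 = [rho(2) - phi_11 rho(1)] / [1 - phi_11 rho(1)] = [-0.2448 - (-0.3271)(-0.3271)] / [1 - (-0.3271)(-0.3271)]
         = -0.35179441 / 0.89300559 = -0.3939.
Therefore phi_{22} = -0.3939.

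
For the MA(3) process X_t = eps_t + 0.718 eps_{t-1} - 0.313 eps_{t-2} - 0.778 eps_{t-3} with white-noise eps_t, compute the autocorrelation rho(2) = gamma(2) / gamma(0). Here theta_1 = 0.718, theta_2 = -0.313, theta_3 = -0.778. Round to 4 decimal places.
\rho(2) = -0.3928

For an MA(q) process with theta_0 = 1, the autocovariance is
  gamma(k) = sigma^2 * sum_{i=0..q-k} theta_i * theta_{i+k},
and rho(k) = gamma(k) / gamma(0). Sigma^2 cancels.
  numerator   = (1)*(-0.313) + (0.718)*(-0.778) = -0.871604.
  denominator = (1)^2 + (0.718)^2 + (-0.313)^2 + (-0.778)^2 = 2.218777.
  rho(2) = -0.871604 / 2.218777 = -0.3928.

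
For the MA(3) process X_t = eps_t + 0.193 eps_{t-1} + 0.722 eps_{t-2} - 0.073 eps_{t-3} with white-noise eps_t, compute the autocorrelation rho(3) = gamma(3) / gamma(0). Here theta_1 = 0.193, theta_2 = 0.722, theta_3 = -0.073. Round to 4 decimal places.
\rho(3) = -0.0467

For an MA(q) process with theta_0 = 1, the autocovariance is
  gamma(k) = sigma^2 * sum_{i=0..q-k} theta_i * theta_{i+k},
and rho(k) = gamma(k) / gamma(0). Sigma^2 cancels.
  numerator   = (1)*(-0.073) = -0.073.
  denominator = (1)^2 + (0.193)^2 + (0.722)^2 + (-0.073)^2 = 1.563862.
  rho(3) = -0.073 / 1.563862 = -0.0467.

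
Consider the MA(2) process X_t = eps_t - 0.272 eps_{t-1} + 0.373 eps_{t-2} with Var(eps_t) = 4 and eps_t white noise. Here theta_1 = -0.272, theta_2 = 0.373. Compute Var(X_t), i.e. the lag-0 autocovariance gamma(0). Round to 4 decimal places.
\gamma(0) = 4.8525

For an MA(q) process X_t = eps_t + sum_i theta_i eps_{t-i} with
Var(eps_t) = sigma^2, the variance is
  gamma(0) = sigma^2 * (1 + sum_i theta_i^2).
  sum_i theta_i^2 = (-0.272)^2 + (0.373)^2 = 0.073984 + 0.139129 = 0.213113.
  gamma(0) = 4 * (1 + 0.213113) = 4 * 1.213113 = 4.852452, which rounds to 4.8525.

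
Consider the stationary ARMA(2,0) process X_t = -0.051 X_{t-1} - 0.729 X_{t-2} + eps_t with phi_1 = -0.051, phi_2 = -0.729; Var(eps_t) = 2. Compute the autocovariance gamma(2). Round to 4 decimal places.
\gamma(2) = -3.1080

Multiply the model equation by X_{t-k} and take expectations. With theta_0 = psi_0 = 1 and psi_j the MA(infinity) weights, this gives
  gamma(k) - sum_i phi_i gamma(k-i) = c_k,
  c_k = sigma^2 * sum_{j=k..q} theta_j psi_{j-k}   (c_k = 0 for k > q),
using gamma(-m) = gamma(m).
Pure AR (q = 0): c_0 = sigma^2 = 2, c_k = 0 for k >= 1.
Equations for k = 0, 1, 2 (AR order 2, c_2 = 0):
  (E0) gamma(0) = phi_1 gamma(1) + phi_2 gamma(2) + c_0
  (E1) gamma(1) = phi_1 gamma(0) + phi_2 gamma(1) + c_1
  (E2) gamma(2) = phi_1 gamma(1) + phi_2 gamma(0)
From (E1): gamma(1) = A gamma(0) + B with
  A = phi_1 / (1 - phi_2) = -0.051 / 1.729 = -0.029497,   B = c_1 / (1 - phi_2) = 0 / 1.729 = 0.
Insert (E2) into (E0): gamma(0) (1 - phi_2^2) = phi_1 (1 + phi_2) gamma(1) + c_0.
  phi_1 (1 + phi_2) = (-0.051)(0.271) = -0.013821,   1 - phi_2^2 = 0.468559.
Replace gamma(1) by A gamma(0) + B and collect gamma(0):
  gamma(0) [0.468559 - (-0.013821)(-0.029497)] = c_0 = 2
  gamma(0) * 0.468151 = 2
  gamma(0) = 2 / 0.468151 = 4.272123.
  gamma(1) = A gamma(0) = (-0.029497)(4.272123) = -0.126014.
  gamma(2) = phi_1 gamma(1) + phi_2 gamma(0) = (-0.051)(-0.126014) + (-0.729)(4.272123) = -3.107951.
Therefore gamma(2) = -3.1080 (to 4 decimal places).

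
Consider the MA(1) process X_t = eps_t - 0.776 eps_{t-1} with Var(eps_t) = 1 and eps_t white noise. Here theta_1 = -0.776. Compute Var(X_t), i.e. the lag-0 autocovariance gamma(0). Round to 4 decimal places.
\gamma(0) = 1.6022

For an MA(q) process X_t = eps_t + sum_i theta_i eps_{t-i} with
Var(eps_t) = sigma^2, the variance is
  gamma(0) = sigma^2 * (1 + sum_i theta_i^2).
  sum_i theta_i^2 = (-0.776)^2 = 0.602176.
  gamma(0) = 1 * (1 + 0.602176) = 1 * 1.602176 = 1.602176, which rounds to 1.6022.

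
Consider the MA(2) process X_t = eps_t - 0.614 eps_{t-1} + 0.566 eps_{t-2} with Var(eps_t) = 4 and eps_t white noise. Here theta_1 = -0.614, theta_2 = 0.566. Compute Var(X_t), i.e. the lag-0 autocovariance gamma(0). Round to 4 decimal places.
\gamma(0) = 6.7894

For an MA(q) process X_t = eps_t + sum_i theta_i eps_{t-i} with
Var(eps_t) = sigma^2, the variance is
  gamma(0) = sigma^2 * (1 + sum_i theta_i^2).
  sum_i theta_i^2 = (-0.614)^2 + (0.566)^2 = 0.376996 + 0.320356 = 0.697352.
  gamma(0) = 4 * (1 + 0.697352) = 4 * 1.697352 = 6.789408, which rounds to 6.7894.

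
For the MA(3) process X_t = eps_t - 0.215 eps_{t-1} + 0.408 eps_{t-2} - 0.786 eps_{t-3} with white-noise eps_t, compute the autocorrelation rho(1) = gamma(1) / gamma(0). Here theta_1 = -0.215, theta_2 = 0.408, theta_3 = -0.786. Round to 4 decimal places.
\rho(1) = -0.3406

For an MA(q) process with theta_0 = 1, the autocovariance is
  gamma(k) = sigma^2 * sum_{i=0..q-k} theta_i * theta_{i+k},
and rho(k) = gamma(k) / gamma(0). Sigma^2 cancels.
  numerator   = (1)*(-0.215) + (-0.215)*(0.408) + (0.408)*(-0.786) = -0.623408.
  denominator = (1)^2 + (-0.215)^2 + (0.408)^2 + (-0.786)^2 = 1.830485.
  rho(1) = -0.623408 / 1.830485 = -0.3406.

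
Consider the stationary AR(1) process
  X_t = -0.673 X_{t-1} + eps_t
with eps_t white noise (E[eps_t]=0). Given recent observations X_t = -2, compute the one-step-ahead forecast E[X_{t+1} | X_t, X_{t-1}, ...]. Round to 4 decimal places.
E[X_{t+1} \mid \mathcal F_t] = 1.3460

For an AR(p) model X_t = c + sum_i phi_i X_{t-i} + eps_t, the
one-step-ahead conditional mean is
  E[X_{t+1} | X_t, ...] = c + sum_i phi_i X_{t+1-i}.
Substitute known values:
  E[X_{t+1} | ...] = (-0.673) * (-2)
                   = 1.3460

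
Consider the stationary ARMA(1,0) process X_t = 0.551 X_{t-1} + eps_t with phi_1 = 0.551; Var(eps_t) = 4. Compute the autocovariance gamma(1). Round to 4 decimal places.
\gamma(1) = 3.1649

Multiply the model equation by X_{t-k} and take expectations. With theta_0 = psi_0 = 1 and psi_j the MA(infinity) weights, this gives
  gamma(k) - sum_i phi_i gamma(k-i) = c_k,
  c_k = sigma^2 * sum_{j=k..q} theta_j psi_{j-k}   (c_k = 0 for k > q),
using gamma(-m) = gamma(m).
Pure AR (q = 0): c_0 = sigma^2 = 4, c_k = 0 for k >= 1.
Equations for k = 0 and k = 1 (AR order 1):
  gamma(0) = phi_1 gamma(1) + c_0
  gamma(1) = phi_1 gamma(0) + c_1
Substituting the second into the first: gamma(0) (1 - phi_1^2) = c_0 + phi_1 c_1, so
  gamma(0) = c_0 / (1 - phi_1^2) = 4 / (1 - (0.551)^2) = 4 / 0.696399 = 5.743834.
  gamma(1) = phi_1 gamma(0) = (0.551)(5.743834) = 3.164852.
Therefore gamma(1) = 3.1649 (to 4 decimal places).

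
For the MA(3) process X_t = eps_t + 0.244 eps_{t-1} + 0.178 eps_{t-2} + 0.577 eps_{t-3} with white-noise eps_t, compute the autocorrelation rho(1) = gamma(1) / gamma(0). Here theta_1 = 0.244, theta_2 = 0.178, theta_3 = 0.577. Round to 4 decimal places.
\rho(1) = 0.2739

For an MA(q) process with theta_0 = 1, the autocovariance is
  gamma(k) = sigma^2 * sum_{i=0..q-k} theta_i * theta_{i+k},
and rho(k) = gamma(k) / gamma(0). Sigma^2 cancels.
  numerator   = (1)*(0.244) + (0.244)*(0.178) + (0.178)*(0.577) = 0.390138.
  denominator = (1)^2 + (0.244)^2 + (0.178)^2 + (0.577)^2 = 1.424149.
  rho(1) = 0.390138 / 1.424149 = 0.2739.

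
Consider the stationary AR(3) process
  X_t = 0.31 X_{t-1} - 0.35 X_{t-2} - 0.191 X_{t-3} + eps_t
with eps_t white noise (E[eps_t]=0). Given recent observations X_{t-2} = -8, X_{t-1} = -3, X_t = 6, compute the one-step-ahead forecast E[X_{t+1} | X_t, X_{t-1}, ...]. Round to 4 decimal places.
E[X_{t+1} \mid \mathcal F_t] = 4.4380

For an AR(p) model X_t = c + sum_i phi_i X_{t-i} + eps_t, the
one-step-ahead conditional mean is
  E[X_{t+1} | X_t, ...] = c + sum_i phi_i X_{t+1-i}.
Substitute known values:
  E[X_{t+1} | ...] = (0.31) * (6) + (-0.35) * (-3) + (-0.191) * (-8)
                   = 4.4380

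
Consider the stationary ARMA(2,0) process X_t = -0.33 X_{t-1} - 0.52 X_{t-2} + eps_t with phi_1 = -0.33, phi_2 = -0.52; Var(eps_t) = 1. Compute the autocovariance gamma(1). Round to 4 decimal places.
\gamma(1) = -0.3123

Multiply the model equation by X_{t-k} and take expectations. With theta_0 = psi_0 = 1 and psi_j the MA(infinity) weights, this gives
  gamma(k) - sum_i phi_i gamma(k-i) = c_k,
  c_k = sigma^2 * sum_{j=k..q} theta_j psi_{j-k}   (c_k = 0 for k > q),
using gamma(-m) = gamma(m).
Pure AR (q = 0): c_0 = sigma^2 = 1, c_k = 0 for k >= 1.
Equations for k = 0, 1, 2 (AR order 2, c_2 = 0):
  (E0) gamma(0) = phi_1 gamma(1) + phi_2 gamma(2) + c_0
  (E1) gamma(1) = phi_1 gamma(0) + phi_2 gamma(1) + c_1
  (E2) gamma(2) = phi_1 gamma(1) + phi_2 gamma(0)
From (E1): gamma(1) = A gamma(0) + B with
  A = phi_1 / (1 - phi_2) = -0.33 / 1.52 = -0.217105,   B = c_1 / (1 - phi_2) = 0 / 1.52 = 0.
Insert (E2) into (E0): gamma(0) (1 - phi_2^2) = phi_1 (1 + phi_2) gamma(1) + c_0.
  phi_1 (1 + phi_2) = (-0.33)(0.48) = -0.1584,   1 - phi_2^2 = 0.7296.
Replace gamma(1) by A gamma(0) + B and collect gamma(0):
  gamma(0) [0.7296 - (-0.1584)(-0.217105)] = c_0 = 1
  gamma(0) * 0.695211 = 1
  gamma(0) = 1 / 0.695211 = 1.438413.
  gamma(1) = A gamma(0) = (-0.217105)(1.438413) = -0.312287.
Therefore gamma(1) = -0.3123 (to 4 decimal places).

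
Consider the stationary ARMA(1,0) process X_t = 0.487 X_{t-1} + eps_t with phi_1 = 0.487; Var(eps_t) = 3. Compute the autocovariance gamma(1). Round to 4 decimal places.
\gamma(1) = 1.9152

Multiply the model equation by X_{t-k} and take expectations. With theta_0 = psi_0 = 1 and psi_j the MA(infinity) weights, this gives
  gamma(k) - sum_i phi_i gamma(k-i) = c_k,
  c_k = sigma^2 * sum_{j=k..q} theta_j psi_{j-k}   (c_k = 0 for k > q),
using gamma(-m) = gamma(m).
Pure AR (q = 0): c_0 = sigma^2 = 3, c_k = 0 for k >= 1.
Equations for k = 0 and k = 1 (AR order 1):
  gamma(0) = phi_1 gamma(1) + c_0
  gamma(1) = phi_1 gamma(0) + c_1
Substituting the second into the first: gamma(0) (1 - phi_1^2) = c_0 + phi_1 c_1, so
  gamma(0) = c_0 / (1 - phi_1^2) = 3 / (1 - (0.487)^2) = 3 / 0.762831 = 3.932719.
  gamma(1) = phi_1 gamma(0) = (0.487)(3.932719) = 1.915234.
Therefore gamma(1) = 1.9152 (to 4 decimal places).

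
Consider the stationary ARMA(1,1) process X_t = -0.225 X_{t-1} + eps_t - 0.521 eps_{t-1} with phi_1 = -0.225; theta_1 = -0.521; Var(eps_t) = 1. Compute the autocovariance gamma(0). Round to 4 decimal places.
\gamma(0) = 1.5862

Multiply the model equation by X_{t-k} and take expectations. With theta_0 = psi_0 = 1 and psi_j the MA(infinity) weights, this gives
  gamma(k) - sum_i phi_i gamma(k-i) = c_k,
  c_k = sigma^2 * sum_{j=k..q} theta_j psi_{j-k}   (c_k = 0 for k > q),
using gamma(-m) = gamma(m).
psi-weights needed (psi_j = theta_j + sum_i phi_i psi_{j-i}):
  psi_1 = theta_1 + phi_1 = -0.521 + (-0.225) = -0.746
Right-hand sides:
  c_0 = sigma^2 (1 + theta_1 psi_1) = 1 * (1 + (-0.521)(-0.746)) = 1 * 1.388666 = 1.388666
  c_1 = sigma^2 theta_1 = 1 * (-0.521) = -0.521
  c_2 = 0
Equations for k = 0 and k = 1 (AR order 1):
  gamma(0) = phi_1 gamma(1) + c_0
  gamma(1) = phi_1 gamma(0) + c_1
Substituting the second into the first: gamma(0) (1 - phi_1^2) = c_0 + phi_1 c_1, so
  gamma(0) = (c_0 + phi_1 c_1) / (1 - phi_1^2) = (1.388666 + (-0.225)(-0.521)) / (1 - (-0.225)^2) = 1.505891 / 0.949375 = 1.586192.
Therefore gamma(0) = 1.5862 (to 4 decimal places).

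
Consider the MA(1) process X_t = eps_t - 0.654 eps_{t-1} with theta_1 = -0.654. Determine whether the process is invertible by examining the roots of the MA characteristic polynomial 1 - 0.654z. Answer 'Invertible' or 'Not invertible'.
\text{Invertible}

The MA(q) characteristic polynomial is P(z) = 1 - 0.654z.
Invertibility requires all roots to lie outside the unit circle, i.e. |z| > 1 for every root.
This is linear in z: 1 + (-0.654) z = 0  =>  z = -1/(-0.654) = 1.529052,  |z| = 1.529052.
Moduli of all roots: 1.5291.
All moduli strictly greater than 1? Yes.
Verdict: Invertible.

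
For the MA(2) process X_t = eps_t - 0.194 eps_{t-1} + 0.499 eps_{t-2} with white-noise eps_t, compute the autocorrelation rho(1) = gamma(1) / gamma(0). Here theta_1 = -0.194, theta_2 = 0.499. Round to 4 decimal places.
\rho(1) = -0.2260

For an MA(q) process with theta_0 = 1, the autocovariance is
  gamma(k) = sigma^2 * sum_{i=0..q-k} theta_i * theta_{i+k},
and rho(k) = gamma(k) / gamma(0). Sigma^2 cancels.
  numerator   = (1)*(-0.194) + (-0.194)*(0.499) = -0.290806.
  denominator = (1)^2 + (-0.194)^2 + (0.499)^2 = 1.286637.
  rho(1) = -0.290806 / 1.286637 = -0.2260.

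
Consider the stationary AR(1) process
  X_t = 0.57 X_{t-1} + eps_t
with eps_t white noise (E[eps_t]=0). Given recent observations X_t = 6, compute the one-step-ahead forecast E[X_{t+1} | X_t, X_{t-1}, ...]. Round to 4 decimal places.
E[X_{t+1} \mid \mathcal F_t] = 3.4200

For an AR(p) model X_t = c + sum_i phi_i X_{t-i} + eps_t, the
one-step-ahead conditional mean is
  E[X_{t+1} | X_t, ...] = c + sum_i phi_i X_{t+1-i}.
Substitute known values:
  E[X_{t+1} | ...] = (0.57) * (6)
                   = 3.4200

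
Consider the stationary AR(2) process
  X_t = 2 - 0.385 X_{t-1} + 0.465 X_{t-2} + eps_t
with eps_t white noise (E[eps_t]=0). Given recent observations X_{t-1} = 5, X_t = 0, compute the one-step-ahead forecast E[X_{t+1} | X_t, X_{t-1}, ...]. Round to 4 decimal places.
E[X_{t+1} \mid \mathcal F_t] = 4.3250

For an AR(p) model X_t = c + sum_i phi_i X_{t-i} + eps_t, the
one-step-ahead conditional mean is
  E[X_{t+1} | X_t, ...] = c + sum_i phi_i X_{t+1-i}.
Substitute known values:
  E[X_{t+1} | ...] = 2 + (-0.385) * (0) + (0.465) * (5)
                   = 4.3250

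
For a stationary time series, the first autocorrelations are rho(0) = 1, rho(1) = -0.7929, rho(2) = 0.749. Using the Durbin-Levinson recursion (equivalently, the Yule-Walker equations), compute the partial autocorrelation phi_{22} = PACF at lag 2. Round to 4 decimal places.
\phi_{22} = 0.3240

The PACF at lag k is phi_{kk}, the last component of the solution
to the Yule-Walker system G_k phi = r_k where
  (G_k)_{ij} = rho(|i - j|), (r_k)_i = rho(i), i,j = 1..k.
Equivalently, Durbin-Levinson gives phi_{kk} iteratively:
  phi_{11} = rho(1)
  phi_{kk} = [rho(k) - sum_{j=1..k-1} phi_{k-1,j} rho(k-j)]
            / [1 - sum_{j=1..k-1} phi_{k-1,j} rho(j)],
  phi_{k,j} = phi_{k-1,j} - phi_{kk} phi_{k-1,k-j},  j = 1..k-1.
Step k = 1:
  phi_11 = rho(1) = -0.7929.
Step k = 2:
  phi_22 = [rho(2) - phi_11 rho(1)] / [1 - phi_11 rho(1)] = [0.749 - (-0.7929)(-0.7929)] / [1 - (-0.7929)(-0.7929)]
         = 0.12030959 / 0.37130959 = 0.324.
Therefore phi_{22} = 0.3240.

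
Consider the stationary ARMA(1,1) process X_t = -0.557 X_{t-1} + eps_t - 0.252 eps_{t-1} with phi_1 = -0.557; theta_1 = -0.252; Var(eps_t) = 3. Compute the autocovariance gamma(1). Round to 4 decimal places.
\gamma(1) = -4.0126

Multiply the model equation by X_{t-k} and take expectations. With theta_0 = psi_0 = 1 and psi_j the MA(infinity) weights, this gives
  gamma(k) - sum_i phi_i gamma(k-i) = c_k,
  c_k = sigma^2 * sum_{j=k..q} theta_j psi_{j-k}   (c_k = 0 for k > q),
using gamma(-m) = gamma(m).
psi-weights needed (psi_j = theta_j + sum_i phi_i psi_{j-i}):
  psi_1 = theta_1 + phi_1 = -0.252 + (-0.557) = -0.809
Right-hand sides:
  c_0 = sigma^2 (1 + theta_1 psi_1) = 3 * (1 + (-0.252)(-0.809)) = 3 * 1.203868 = 3.611604
  c_1 = sigma^2 theta_1 = 3 * (-0.252) = -0.756
  c_2 = 0
Equations for k = 0 and k = 1 (AR order 1):
  gamma(0) = phi_1 gamma(1) + c_0
  gamma(1) = phi_1 gamma(0) + c_1
Substituting the second into the first: gamma(0) (1 - phi_1^2) = c_0 + phi_1 c_1, so
  gamma(0) = (c_0 + phi_1 c_1) / (1 - phi_1^2) = (3.611604 + (-0.557)(-0.756)) / (1 - (-0.557)^2) = 4.032696 / 0.689751 = 5.846597.
  gamma(1) = phi_1 gamma(0) + c_1 = (-0.557)(5.846597) + (-0.756) = -4.012554.
Therefore gamma(1) = -4.0126 (to 4 decimal places).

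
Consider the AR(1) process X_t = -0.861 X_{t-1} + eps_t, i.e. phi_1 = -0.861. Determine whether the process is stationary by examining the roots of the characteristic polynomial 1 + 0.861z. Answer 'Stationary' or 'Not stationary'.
\text{Stationary}

The AR(p) characteristic polynomial is P(z) = 1 + 0.861z.
Stationarity requires all roots to lie outside the unit circle, i.e. |z| > 1 for every root.
This is linear in z: 1 + (0.861) z = 0  =>  z = -1/(0.861) = -1.16144,  |z| = 1.16144.
Moduli of all roots: 1.1614.
All moduli strictly greater than 1? Yes.
Verdict: Stationary.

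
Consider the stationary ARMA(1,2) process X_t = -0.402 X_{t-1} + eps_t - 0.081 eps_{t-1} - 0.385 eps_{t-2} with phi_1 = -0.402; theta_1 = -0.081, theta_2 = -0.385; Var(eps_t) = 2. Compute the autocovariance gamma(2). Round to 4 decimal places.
\gamma(2) = -0.4417

Multiply the model equation by X_{t-k} and take expectations. With theta_0 = psi_0 = 1 and psi_j the MA(infinity) weights, this gives
  gamma(k) - sum_i phi_i gamma(k-i) = c_k,
  c_k = sigma^2 * sum_{j=k..q} theta_j psi_{j-k}   (c_k = 0 for k > q),
using gamma(-m) = gamma(m).
psi-weights needed (psi_j = theta_j + sum_i phi_i psi_{j-i}):
  psi_1 = theta_1 + phi_1 = -0.081 + (-0.402) = -0.483
  psi_2 = theta_2 + phi_1 psi_1 = -0.385 + (-0.402)(-0.483) = -0.190834
Right-hand sides:
  c_0 = sigma^2 (1 + theta_1 psi_1 + theta_2 psi_2) = 2 * (1 + (-0.081)(-0.483) + (-0.385)(-0.190834)) = 2 * 1.112594 = 2.225188
  c_1 = sigma^2 (theta_1 + theta_2 psi_1) = 2 * (-0.081 + (-0.385)(-0.483)) = 0.20991
  c_2 = sigma^2 theta_2 = 2 * (-0.385) = -0.77
Equations for k = 0 and k = 1 (AR order 1):
  gamma(0) = phi_1 gamma(1) + c_0
  gamma(1) = phi_1 gamma(0) + c_1
Substituting the second into the first: gamma(0) (1 - phi_1^2) = c_0 + phi_1 c_1, so
  gamma(0) = (c_0 + phi_1 c_1) / (1 - phi_1^2) = (2.225188 + (-0.402)(0.20991)) / (1 - (-0.402)^2) = 2.140804 / 0.838396 = 2.553452.
  gamma(1) = phi_1 gamma(0) + c_1 = (-0.402)(2.553452) + (0.20991) = -0.816578.
For k = 2: gamma(2) = phi_1 gamma(1) + c_2
  = (-0.402)(-0.816578) + (-0.77) = -0.441736.
Therefore gamma(2) = -0.4417 (to 4 decimal places).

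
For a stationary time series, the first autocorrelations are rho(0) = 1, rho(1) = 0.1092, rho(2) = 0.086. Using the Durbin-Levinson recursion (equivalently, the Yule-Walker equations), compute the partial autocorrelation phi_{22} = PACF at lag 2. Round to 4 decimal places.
\phi_{22} = 0.0750

The PACF at lag k is phi_{kk}, the last component of the solution
to the Yule-Walker system G_k phi = r_k where
  (G_k)_{ij} = rho(|i - j|), (r_k)_i = rho(i), i,j = 1..k.
Equivalently, Durbin-Levinson gives phi_{kk} iteratively:
  phi_{11} = rho(1)
  phi_{kk} = [rho(k) - sum_{j=1..k-1} phi_{k-1,j} rho(k-j)]
            / [1 - sum_{j=1..k-1} phi_{k-1,j} rho(j)],
  phi_{k,j} = phi_{k-1,j} - phi_{kk} phi_{k-1,k-j},  j = 1..k-1.
Step k = 1:
  phi_11 = rho(1) = 0.1092.
Step k = 2:
  phi_22 = [rho(2) - phi_11 rho(1)] / [1 - phi_11 rho(1)] = [0.086 - (0.1092)(0.1092)] / [1 - (0.1092)(0.1092)]
         = 0.07407536 / 0.98807536 = 0.075.
Therefore phi_{22} = 0.0750.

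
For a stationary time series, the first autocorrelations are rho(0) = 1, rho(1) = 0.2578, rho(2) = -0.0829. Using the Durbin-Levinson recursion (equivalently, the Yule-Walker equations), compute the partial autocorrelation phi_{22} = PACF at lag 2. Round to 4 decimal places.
\phi_{22} = -0.1600

The PACF at lag k is phi_{kk}, the last component of the solution
to the Yule-Walker system G_k phi = r_k where
  (G_k)_{ij} = rho(|i - j|), (r_k)_i = rho(i), i,j = 1..k.
Equivalently, Durbin-Levinson gives phi_{kk} iteratively:
  phi_{11} = rho(1)
  phi_{kk} = [rho(k) - sum_{j=1..k-1} phi_{k-1,j} rho(k-j)]
            / [1 - sum_{j=1..k-1} phi_{k-1,j} rho(j)],
  phi_{k,j} = phi_{k-1,j} - phi_{kk} phi_{k-1,k-j},  j = 1..k-1.
Step k = 1:
  phi_11 = rho(1) = 0.2578.
Step k = 2:
  phi_22 = [rho(2) - phi_11 rho(1)] / [1 - phi_11 rho(1)] = [-0.0829 - (0.2578)(0.2578)] / [1 - (0.2578)(0.2578)]
         = -0.14936084 / 0.93353916 = -0.16.
Therefore phi_{22} = -0.1600.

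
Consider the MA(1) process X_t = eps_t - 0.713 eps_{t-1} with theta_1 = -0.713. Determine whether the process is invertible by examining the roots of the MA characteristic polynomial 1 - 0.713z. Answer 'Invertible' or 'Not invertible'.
\text{Invertible}

The MA(q) characteristic polynomial is P(z) = 1 - 0.713z.
Invertibility requires all roots to lie outside the unit circle, i.e. |z| > 1 for every root.
This is linear in z: 1 + (-0.713) z = 0  =>  z = -1/(-0.713) = 1.402525,  |z| = 1.402525.
Moduli of all roots: 1.4025.
All moduli strictly greater than 1? Yes.
Verdict: Invertible.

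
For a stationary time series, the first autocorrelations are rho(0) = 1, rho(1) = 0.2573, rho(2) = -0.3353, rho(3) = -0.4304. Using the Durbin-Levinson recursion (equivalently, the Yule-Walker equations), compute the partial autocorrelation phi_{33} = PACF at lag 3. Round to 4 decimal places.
\phi_{33} = -0.2580

The PACF at lag k is phi_{kk}, the last component of the solution
to the Yule-Walker system G_k phi = r_k where
  (G_k)_{ij} = rho(|i - j|), (r_k)_i = rho(i), i,j = 1..k.
Equivalently, Durbin-Levinson gives phi_{kk} iteratively:
  phi_{11} = rho(1)
  phi_{kk} = [rho(k) - sum_{j=1..k-1} phi_{k-1,j} rho(k-j)]
            / [1 - sum_{j=1..k-1} phi_{k-1,j} rho(j)],
  phi_{k,j} = phi_{k-1,j} - phi_{kk} phi_{k-1,k-j},  j = 1..k-1.
Step k = 1:
  phi_11 = rho(1) = 0.2573.
Step k = 2:
  phi_22 = [rho(2) - phi_11 rho(1)] / [1 - phi_11 rho(1)] = [-0.3353 - (0.2573)(0.2573)] / [1 - (0.2573)(0.2573)]
         = -0.40150329 / 0.93379671 = -0.429969.
  Update: phi_21 = phi_11 - phi_22 phi_11 = 0.2573 - (-0.429969)(0.2573) = 0.367931.
Step k = 3:
  phi_33 = [rho(3) - phi_21 rho(2) - phi_22 rho(1)] / [1 - phi_21 rho(1) - phi_22 rho(2)]
    numerator   = -0.4304 - (0.367931)(-0.3353) - (-0.429969)(0.2573) = -0.19640183
    denominator = 1 - (0.367931)(0.2573) - (-0.429969)(-0.3353) = 0.76116289
  phi_33 = -0.19640183 / 0.76116289 = -0.258.
Therefore phi_{33} = -0.2580.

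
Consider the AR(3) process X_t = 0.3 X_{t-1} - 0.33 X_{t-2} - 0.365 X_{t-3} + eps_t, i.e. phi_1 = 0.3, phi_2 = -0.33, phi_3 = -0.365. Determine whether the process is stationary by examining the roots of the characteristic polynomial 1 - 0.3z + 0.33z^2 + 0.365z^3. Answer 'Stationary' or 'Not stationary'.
\text{Stationary}

The AR(p) characteristic polynomial is P(z) = 1 - 0.3z + 0.33z^2 + 0.365z^3.
Stationarity requires all roots to lie outside the unit circle, i.e. |z| > 1 for every root.
Degree 3: look for a simple real root z0 first, then factor out (1 - z/z0) and solve the remaining quadratic.
Testing z0 = -2: P(-2) = 1 + (-0.3)(-2) + (0.33)(-2)^2 + (0.365)(-2)^3
  = 1 + (0.6) + (1.32) + (-2.92) = 0.  So z_0 = -2 is a root, |z_0| = 2.
Divide out the factor (1 + 0.5 z) = (1 - z/z0) (since 1/z0 = -0.5):
  P(z) = (1 + 0.5 z)(1 + (-0.8) z + (0.73) z^2)
  [check: z-coef -0.8 - (-0.5) = -0.3; z^2-coef 0.73 - (-0.5)(-0.8) = 0.33; z^3-coef -(-0.5)(0.73) = 0.365.]
Remaining roots from the quadratic factor 1 + (-0.8) z + (0.73) z^2:
  Set 1 + (-0.8) z + (0.73) z^2 = 0, i.e. a z^2 + b z + c = 0 with a = 0.73, b = -0.8, c = 1.
  Discriminant D = b^2 - 4ac = (-0.8)^2 - 4*(0.73)*1 = 0.64 - (2.92) = -2.28.
  D < 0, so the roots are the complex-conjugate pair z = (-b +/- i sqrt(-D)) / (2a) = 0.5479 +/- 1.0342i.
  For a conjugate pair |z|^2 = z * conj(z) = (product of roots) = c/a = 1/(0.73) = 1.369863, so |z| = sqrt(1.369863) = 1.1704 for both roots.
Moduli of all roots: 2.0000, 1.1704, 1.1704.
All moduli strictly greater than 1? Yes.
Verdict: Stationary.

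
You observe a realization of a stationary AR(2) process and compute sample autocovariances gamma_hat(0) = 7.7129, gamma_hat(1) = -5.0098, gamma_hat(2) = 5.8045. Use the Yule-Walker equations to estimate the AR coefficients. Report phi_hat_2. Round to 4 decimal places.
\hat\phi_{2} = 0.5720

The Yule-Walker equations for an AR(p) process read, in matrix form,
  Gamma_p phi = r_p,   with   (Gamma_p)_{ij} = gamma(|i - j|),
                       (r_p)_i = gamma(i),   i,j = 1..p.
Substitute the sample gammas (Toeplitz matrix and right-hand side of size 2):
  Gamma_p = [[7.7129, -5.0098], [-5.0098, 7.7129]]
  r_p     = [-5.0098, 5.8045]
Written out:
  7.7129 phi_1 - 5.0098 phi_2 = -5.0098
  -5.0098 phi_1 + 7.7129 phi_2 = 5.8045
Solve by Cramer's rule:
  det = gamma(0)^2 - gamma(1)^2 = (7.7129)^2 - (-5.0098)^2 = 59.48882641 - 25.09809604 = 34.39073037
  phi_hat_1 = [gamma(1) gamma(0) - gamma(1) gamma(2)] / det = [(-5.0098)(7.7129) - (-5.0098)(5.8045)] / 34.39073037 = -9.56070232 / 34.39073037 = -0.278
  phi_hat_2 = [gamma(0) gamma(2) - gamma(1)^2] / det = [(7.7129)(5.8045) - (-5.0098)^2] / 34.39073037 = 19.67143201 / 34.39073037 = 0.572
So phi_hat = [-0.2780, 0.5720].
Therefore phi_hat_2 = 0.5720.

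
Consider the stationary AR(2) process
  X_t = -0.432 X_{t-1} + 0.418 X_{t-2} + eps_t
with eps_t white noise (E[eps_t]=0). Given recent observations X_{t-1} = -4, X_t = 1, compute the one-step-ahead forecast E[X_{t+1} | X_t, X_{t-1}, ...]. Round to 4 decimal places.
E[X_{t+1} \mid \mathcal F_t] = -2.1040

For an AR(p) model X_t = c + sum_i phi_i X_{t-i} + eps_t, the
one-step-ahead conditional mean is
  E[X_{t+1} | X_t, ...] = c + sum_i phi_i X_{t+1-i}.
Substitute known values:
  E[X_{t+1} | ...] = (-0.432) * (1) + (0.418) * (-4)
                   = -2.1040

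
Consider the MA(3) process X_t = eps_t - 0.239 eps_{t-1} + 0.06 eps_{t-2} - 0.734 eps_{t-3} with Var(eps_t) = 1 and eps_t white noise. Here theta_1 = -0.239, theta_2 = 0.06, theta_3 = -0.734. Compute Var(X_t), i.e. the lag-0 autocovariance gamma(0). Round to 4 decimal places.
\gamma(0) = 1.5995

For an MA(q) process X_t = eps_t + sum_i theta_i eps_{t-i} with
Var(eps_t) = sigma^2, the variance is
  gamma(0) = sigma^2 * (1 + sum_i theta_i^2).
  sum_i theta_i^2 = (-0.239)^2 + (0.06)^2 + (-0.734)^2 = 0.057121 + 0.0036 + 0.538756 = 0.599477.
  gamma(0) = 1 * (1 + 0.599477) = 1 * 1.599477 = 1.599477, which rounds to 1.5995.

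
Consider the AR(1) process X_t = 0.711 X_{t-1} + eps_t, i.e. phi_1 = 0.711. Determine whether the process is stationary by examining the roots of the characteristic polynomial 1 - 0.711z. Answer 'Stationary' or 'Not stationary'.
\text{Stationary}

The AR(p) characteristic polynomial is P(z) = 1 - 0.711z.
Stationarity requires all roots to lie outside the unit circle, i.e. |z| > 1 for every root.
This is linear in z: 1 + (-0.711) z = 0  =>  z = -1/(-0.711) = 1.40647,  |z| = 1.40647.
Moduli of all roots: 1.4065.
All moduli strictly greater than 1? Yes.
Verdict: Stationary.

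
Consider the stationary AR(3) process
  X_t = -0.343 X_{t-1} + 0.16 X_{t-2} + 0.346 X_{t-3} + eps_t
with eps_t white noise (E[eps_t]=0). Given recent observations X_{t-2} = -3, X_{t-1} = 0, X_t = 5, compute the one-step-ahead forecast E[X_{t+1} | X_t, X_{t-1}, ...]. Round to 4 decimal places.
E[X_{t+1} \mid \mathcal F_t] = -2.7530

For an AR(p) model X_t = c + sum_i phi_i X_{t-i} + eps_t, the
one-step-ahead conditional mean is
  E[X_{t+1} | X_t, ...] = c + sum_i phi_i X_{t+1-i}.
Substitute known values:
  E[X_{t+1} | ...] = (-0.343) * (5) + (0.16) * (0) + (0.346) * (-3)
                   = -2.7530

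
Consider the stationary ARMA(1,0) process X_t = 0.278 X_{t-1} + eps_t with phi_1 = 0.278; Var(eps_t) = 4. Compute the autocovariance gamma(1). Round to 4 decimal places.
\gamma(1) = 1.2051

Multiply the model equation by X_{t-k} and take expectations. With theta_0 = psi_0 = 1 and psi_j the MA(infinity) weights, this gives
  gamma(k) - sum_i phi_i gamma(k-i) = c_k,
  c_k = sigma^2 * sum_{j=k..q} theta_j psi_{j-k}   (c_k = 0 for k > q),
using gamma(-m) = gamma(m).
Pure AR (q = 0): c_0 = sigma^2 = 4, c_k = 0 for k >= 1.
Equations for k = 0 and k = 1 (AR order 1):
  gamma(0) = phi_1 gamma(1) + c_0
  gamma(1) = phi_1 gamma(0) + c_1
Substituting the second into the first: gamma(0) (1 - phi_1^2) = c_0 + phi_1 c_1, so
  gamma(0) = c_0 / (1 - phi_1^2) = 4 / (1 - (0.278)^2) = 4 / 0.922716 = 4.335028.
  gamma(1) = phi_1 gamma(0) = (0.278)(4.335028) = 1.205138.
Therefore gamma(1) = 1.2051 (to 4 decimal places).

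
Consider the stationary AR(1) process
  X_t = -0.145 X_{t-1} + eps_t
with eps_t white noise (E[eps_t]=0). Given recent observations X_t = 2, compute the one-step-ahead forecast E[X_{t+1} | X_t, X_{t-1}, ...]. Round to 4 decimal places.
E[X_{t+1} \mid \mathcal F_t] = -0.2900

For an AR(p) model X_t = c + sum_i phi_i X_{t-i} + eps_t, the
one-step-ahead conditional mean is
  E[X_{t+1} | X_t, ...] = c + sum_i phi_i X_{t+1-i}.
Substitute known values:
  E[X_{t+1} | ...] = (-0.145) * (2)
                   = -0.2900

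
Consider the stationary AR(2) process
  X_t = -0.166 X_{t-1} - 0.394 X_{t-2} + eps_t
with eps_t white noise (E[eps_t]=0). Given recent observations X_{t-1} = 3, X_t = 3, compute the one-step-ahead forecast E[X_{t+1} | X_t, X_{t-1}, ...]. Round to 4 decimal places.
E[X_{t+1} \mid \mathcal F_t] = -1.6800

For an AR(p) model X_t = c + sum_i phi_i X_{t-i} + eps_t, the
one-step-ahead conditional mean is
  E[X_{t+1} | X_t, ...] = c + sum_i phi_i X_{t+1-i}.
Substitute known values:
  E[X_{t+1} | ...] = (-0.166) * (3) + (-0.394) * (3)
                   = -1.6800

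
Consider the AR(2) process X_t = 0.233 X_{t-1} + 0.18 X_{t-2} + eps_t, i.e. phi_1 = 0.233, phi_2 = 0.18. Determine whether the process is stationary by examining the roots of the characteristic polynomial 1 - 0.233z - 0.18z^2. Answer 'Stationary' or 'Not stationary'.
\text{Stationary}

The AR(p) characteristic polynomial is P(z) = 1 - 0.233z - 0.18z^2.
Stationarity requires all roots to lie outside the unit circle, i.e. |z| > 1 for every root.
Set 1 + (-0.233) z + (-0.18) z^2 = 0, i.e. a z^2 + b z + c = 0 with a = -0.18, b = -0.233, c = 1.
Discriminant D = b^2 - 4ac = (-0.233)^2 - 4*(-0.18)*1 = 0.054289 - (-0.72) = 0.774289.
D >= 0, so the roots are real: z = (-b +/- sqrt(D)) / (2a) = (0.233 +/- 0.879937) / (-0.36).
  z_1 = (0.233 + 0.879937) / (-0.36) = -3.0915,   |z_1| = 3.0915.
  z_2 = (0.233 - 0.879937) / (-0.36) = 1.797,   |z_2| = 1.797.
Moduli of all roots: 3.0915, 1.7970.
All moduli strictly greater than 1? Yes.
Verdict: Stationary.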